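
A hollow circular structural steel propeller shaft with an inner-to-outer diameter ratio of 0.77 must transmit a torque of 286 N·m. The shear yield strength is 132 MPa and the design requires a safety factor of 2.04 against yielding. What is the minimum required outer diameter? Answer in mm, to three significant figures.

d_o = 32.6 mm

τ_allow = 132/2.04 = 64.71 MPa.
For a hollow shaft τ = 16T/[πd_o³(1−k⁴)] with k = 0.77, so 1−k⁴ = 0.6485.
d_o³ = 16T/[π τ_allow (1−k⁴)] = 16×286000/(π×64.71×0.6485) = 34710 mm³.
d_o = 32.62 mm.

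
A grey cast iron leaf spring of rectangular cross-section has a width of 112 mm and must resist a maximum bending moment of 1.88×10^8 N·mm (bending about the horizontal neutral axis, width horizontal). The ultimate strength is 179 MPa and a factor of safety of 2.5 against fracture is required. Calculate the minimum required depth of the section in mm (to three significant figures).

h = 375 mm

σ_allow = 179/2.5 = 71.60 MPa.
For a rectangular section σ = 6M/(bh²), so h² = 6M/(b σ_allow) = 6×1.8800×10^8/(112×71.60) = 140700 mm².
h = 375.0 mm.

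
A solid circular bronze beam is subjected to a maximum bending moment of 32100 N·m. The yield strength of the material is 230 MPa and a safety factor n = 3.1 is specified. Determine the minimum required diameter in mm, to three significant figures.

d = 164 mm

σ_allow = 230/3.1 = 74.19 MPa.
For a solid circular section σ = 32M/(πd³), so d³ = 32M/(π σ_allow) = 32×3.2100×10^7/(π×74.19) = 4.407×10^6 mm³.
d = 164.0 mm.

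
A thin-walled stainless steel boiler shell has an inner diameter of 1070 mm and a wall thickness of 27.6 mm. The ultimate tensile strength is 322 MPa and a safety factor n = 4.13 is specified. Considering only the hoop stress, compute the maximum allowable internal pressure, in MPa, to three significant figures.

σ_allow = 322/4.13 = 77.97 MPa.
σ_h = pD/(2t) → p_allow = 2σ_allow t/D = 2×77.97×27.6/1070 = 4.022 MPa.

p_allow = 4.02 MPa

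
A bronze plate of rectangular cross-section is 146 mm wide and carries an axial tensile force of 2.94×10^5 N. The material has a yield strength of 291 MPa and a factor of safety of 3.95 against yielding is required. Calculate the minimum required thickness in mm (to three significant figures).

t = 27.3 mm

σ_allow = 291/3.95 = 73.67 MPa.
Required area A = F/σ_allow = 294000/73.67 = 3991 mm².
t = A/w = 3991/146 = 27.33 mm.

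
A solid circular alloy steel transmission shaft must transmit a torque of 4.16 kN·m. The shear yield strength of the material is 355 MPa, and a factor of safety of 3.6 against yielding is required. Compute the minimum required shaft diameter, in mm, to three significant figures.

Allowable shear stress τ_allow = 355/3.6 = 98.61 MPa.
For a solid shaft τ = 16T/(πd³), so d³ = 16T/(π τ_allow) = 16×4160000/(π×98.61) = 214900 mm³.
d = (214900)^(1/3) = 59.89 mm.

d = 59.9 mm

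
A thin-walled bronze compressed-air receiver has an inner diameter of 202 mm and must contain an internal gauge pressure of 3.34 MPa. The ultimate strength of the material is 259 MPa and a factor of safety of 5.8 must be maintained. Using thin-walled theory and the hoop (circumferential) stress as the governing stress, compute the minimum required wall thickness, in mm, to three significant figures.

t = 7.55 mm

σ_allow = 259/5.8 = 44.66 MPa.
Hoop stress σ_h = pD/(2t), so t = pD/(2σ_allow) = 3.34×202/(2×44.66) = 7.554 mm.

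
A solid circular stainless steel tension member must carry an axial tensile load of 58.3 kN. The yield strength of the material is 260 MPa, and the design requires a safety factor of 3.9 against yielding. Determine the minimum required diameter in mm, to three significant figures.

d = 33.4 mm

Allowable stress σ_allow = 260/3.9 = 66.67 MPa.
Required area A = F/σ_allow = 58300/66.67 = 874.5 mm².
A = πd²/4 → d = √(4A/π) = 33.37 mm.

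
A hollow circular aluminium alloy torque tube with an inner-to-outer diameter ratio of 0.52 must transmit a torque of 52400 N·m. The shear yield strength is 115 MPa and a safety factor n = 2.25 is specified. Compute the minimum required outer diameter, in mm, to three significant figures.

τ_allow = 115/2.25 = 51.11 MPa.
For a hollow shaft τ = 16T/[πd_o³(1−k⁴)] with k = 0.52, so 1−k⁴ = 0.9269.
d_o³ = 16T/[π τ_allow (1−k⁴)] = 16×5.2400×10^7/(π×51.11×0.9269) = 5.633×10^6 mm³.
d_o = 177.9 mm.

d_o = 178 mm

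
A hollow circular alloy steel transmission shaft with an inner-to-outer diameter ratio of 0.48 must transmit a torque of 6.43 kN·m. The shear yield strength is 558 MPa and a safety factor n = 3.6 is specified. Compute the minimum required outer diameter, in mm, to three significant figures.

τ_allow = 558/3.6 = 155.0 MPa.
For a hollow shaft τ = 16T/[πd_o³(1−k⁴)] with k = 0.48, so 1−k⁴ = 0.9469.
d_o³ = 16T/[π τ_allow (1−k⁴)] = 16×6430000/(π×155.0×0.9469) = 223100 mm³.
d_o = 60.65 mm.

d_o = 60.7 mm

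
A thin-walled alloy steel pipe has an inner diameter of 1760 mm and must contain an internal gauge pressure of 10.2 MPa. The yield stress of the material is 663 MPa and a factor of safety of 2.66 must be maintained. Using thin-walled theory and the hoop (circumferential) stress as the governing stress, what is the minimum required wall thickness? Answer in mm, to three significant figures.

t = 36.0 mm

σ_allow = 663/2.66 = 249.2 MPa.
Hoop stress σ_h = pD/(2t), so t = pD/(2σ_allow) = 10.2×1760/(2×249.2) = 36.01 mm.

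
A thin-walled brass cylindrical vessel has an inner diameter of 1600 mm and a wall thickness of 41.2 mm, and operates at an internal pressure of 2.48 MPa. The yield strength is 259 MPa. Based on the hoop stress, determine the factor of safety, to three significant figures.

n = 5.38

σ_h = pD/(2t) = 2.48×1600/(2×41.2) = 48.16 MPa.
n = 259/48.16 = 5.378.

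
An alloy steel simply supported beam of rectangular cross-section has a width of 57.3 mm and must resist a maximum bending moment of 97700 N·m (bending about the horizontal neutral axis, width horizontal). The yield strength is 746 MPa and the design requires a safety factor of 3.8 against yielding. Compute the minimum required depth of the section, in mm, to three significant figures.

h = 228 mm

σ_allow = 746/3.8 = 196.3 MPa.
For a rectangular section σ = 6M/(bh²), so h² = 6M/(b σ_allow) = 6×9.7700×10^7/(57.3×196.3) = 52110 mm².
h = 228.3 mm.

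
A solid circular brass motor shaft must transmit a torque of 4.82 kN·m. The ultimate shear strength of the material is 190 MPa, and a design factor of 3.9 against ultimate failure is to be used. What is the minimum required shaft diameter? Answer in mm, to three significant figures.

d = 79.6 mm

Allowable shear stress τ_allow = 190/3.9 = 48.72 MPa.
For a solid shaft τ = 16T/(πd³), so d³ = 16T/(π τ_allow) = 16×4820000/(π×48.72) = 503900 mm³.
d = (503900)^(1/3) = 79.57 mm.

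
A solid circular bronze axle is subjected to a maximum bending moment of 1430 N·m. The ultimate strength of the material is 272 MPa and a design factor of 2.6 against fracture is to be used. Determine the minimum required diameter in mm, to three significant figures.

d = 51.8 mm

σ_allow = 272/2.6 = 104.6 MPa.
For a solid circular section σ = 32M/(πd³), so d³ = 32M/(π σ_allow) = 32×1430000/(π×104.6) = 139200 mm³.
d = 51.83 mm.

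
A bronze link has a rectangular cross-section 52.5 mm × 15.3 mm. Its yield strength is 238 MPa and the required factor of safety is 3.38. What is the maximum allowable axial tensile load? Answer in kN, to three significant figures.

F_allow = 56.6 kN

σ_allow = 238/3.38 = 70.41 MPa.
A = 52.5×15.3 = 803.2 mm².
F_allow = σ_allow × A = 70.41×803.2 = 56560 N.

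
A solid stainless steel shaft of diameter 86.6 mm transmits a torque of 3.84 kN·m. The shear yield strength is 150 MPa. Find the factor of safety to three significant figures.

n = 4.98

τ = 16T/(πd³) = 16×3840000/(π×86.6³) = 30.11 MPa.
n = τ_limit/τ = 150/30.11 = 4.981.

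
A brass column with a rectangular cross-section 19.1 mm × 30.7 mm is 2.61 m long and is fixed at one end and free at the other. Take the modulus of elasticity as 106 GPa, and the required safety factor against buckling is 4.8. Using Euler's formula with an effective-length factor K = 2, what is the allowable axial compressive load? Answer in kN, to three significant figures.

P_allow = 0.143 kN

Buckling occurs about the weak axis: I_min = h·b³/12 = 30.7×19.1³/12 = 17830 mm⁴ (b = 19.1 mm is the smaller dimension).
Effective length L_e = KL = 2×2.61 m = 5220 mm.
Euler critical load P_cr = π²EI/L_e² = π²×106000×17830/5220² = 684.4 N.
P_allow = P_cr/n = 684.4/4.8 = 142.6 N.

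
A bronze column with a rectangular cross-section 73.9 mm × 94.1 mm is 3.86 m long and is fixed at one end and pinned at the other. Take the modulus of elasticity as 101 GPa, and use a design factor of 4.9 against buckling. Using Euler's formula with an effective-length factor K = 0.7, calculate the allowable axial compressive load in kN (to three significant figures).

Buckling occurs about the weak axis: I_min = h·b³/12 = 94.1×73.9³/12 = 3.165×10^6 mm⁴ (b = 73.9 mm is the smaller dimension).
Effective length L_e = KL = 0.7×3.86 m = 2702 mm.
Euler critical load P_cr = π²EI/L_e² = π²×101000×3.165×10^6/2702² = 432100 N.
P_allow = P_cr/n = 432100/4.9 = 88190 N.

P_allow = 88.2 kN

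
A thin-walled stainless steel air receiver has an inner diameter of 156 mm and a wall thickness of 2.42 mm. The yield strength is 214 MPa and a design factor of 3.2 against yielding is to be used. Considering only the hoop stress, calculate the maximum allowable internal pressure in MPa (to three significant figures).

p_allow = 2.07 MPa

σ_allow = 214/3.2 = 66.88 MPa.
σ_h = pD/(2t) → p_allow = 2σ_allow t/D = 2×66.88×2.42/156 = 2.075 MPa.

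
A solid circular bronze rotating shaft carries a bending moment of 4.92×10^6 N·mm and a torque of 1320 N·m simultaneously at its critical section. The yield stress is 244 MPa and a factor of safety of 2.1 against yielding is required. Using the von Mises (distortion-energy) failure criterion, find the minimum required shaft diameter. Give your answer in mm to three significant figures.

σ_allow = σ_y/n = 244/2.1 = 116.2 MPa.
For a solid shaft σ_b = 32M/(πd³) and τ = 16T/(πd³), so the von Mises stress is σ' = (16/πd³)·√(4M²+3T²).
√(4M²+3T²) = √(4×(4.920×10^6)² + 3×(1.320×10^6)²) = 1.010×10^7 N·mm.
d³ = 16×1.010×10^7/(π×116.2) = 442800 mm³.
d = 76.22 mm.

d = 76.2 mm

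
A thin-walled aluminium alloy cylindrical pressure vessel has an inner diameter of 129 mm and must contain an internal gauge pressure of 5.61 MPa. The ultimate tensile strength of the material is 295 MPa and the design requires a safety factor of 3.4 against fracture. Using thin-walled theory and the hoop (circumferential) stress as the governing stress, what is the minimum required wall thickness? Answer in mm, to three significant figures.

σ_allow = 295/3.4 = 86.76 MPa.
Hoop stress σ_h = pD/(2t), so t = pD/(2σ_allow) = 5.61×129/(2×86.76) = 4.170 mm.

t = 4.17 mm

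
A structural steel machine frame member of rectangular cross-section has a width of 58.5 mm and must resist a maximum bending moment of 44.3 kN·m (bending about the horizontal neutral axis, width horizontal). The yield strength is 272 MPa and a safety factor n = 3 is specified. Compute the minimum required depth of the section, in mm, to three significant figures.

h = 224 mm

σ_allow = 272/3 = 90.67 MPa.
For a rectangular section σ = 6M/(bh²), so h² = 6M/(b σ_allow) = 6×4.4300×10^7/(58.5×90.67) = 50110 mm².
h = 223.9 mm.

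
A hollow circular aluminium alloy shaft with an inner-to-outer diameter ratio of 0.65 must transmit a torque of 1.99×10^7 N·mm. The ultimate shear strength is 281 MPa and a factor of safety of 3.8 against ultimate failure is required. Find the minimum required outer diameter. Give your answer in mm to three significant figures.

τ_allow = 281/3.8 = 73.95 MPa.
For a hollow shaft τ = 16T/[πd_o³(1−k⁴)] with k = 0.65, so 1−k⁴ = 0.8215.
d_o³ = 16T/[π τ_allow (1−k⁴)] = 16×1.9900×10^7/(π×73.95×0.8215) = 1.668×10^6 mm³.
d_o = 118.6 mm.

d_o = 119 mm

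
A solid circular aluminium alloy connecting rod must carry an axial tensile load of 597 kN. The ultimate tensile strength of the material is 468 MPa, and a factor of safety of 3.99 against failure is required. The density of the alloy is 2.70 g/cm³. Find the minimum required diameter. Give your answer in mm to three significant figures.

Allowable stress σ_allow = 468/3.99 = 117.3 MPa.
Required area A = F/σ_allow = 597000/117.3 = 5090 mm².
A = πd²/4 → d = √(4A/π) = 80.50 mm.

d = 80.5 mm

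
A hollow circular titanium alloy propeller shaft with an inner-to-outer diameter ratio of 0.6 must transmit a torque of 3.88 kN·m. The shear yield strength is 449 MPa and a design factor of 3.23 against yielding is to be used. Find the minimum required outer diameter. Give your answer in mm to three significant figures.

τ_allow = 449/3.23 = 139.0 MPa.
For a hollow shaft τ = 16T/[πd_o³(1−k⁴)] with k = 0.6, so 1−k⁴ = 0.8704.
d_o³ = 16T/[π τ_allow (1−k⁴)] = 16×3880000/(π×139.0×0.8704) = 163300 mm³.
d_o = 54.66 mm.

d_o = 54.7 mm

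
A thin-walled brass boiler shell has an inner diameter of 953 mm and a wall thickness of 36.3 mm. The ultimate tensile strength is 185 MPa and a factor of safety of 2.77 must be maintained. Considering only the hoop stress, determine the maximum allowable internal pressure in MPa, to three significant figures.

σ_allow = 185/2.77 = 66.79 MPa.
σ_h = pD/(2t) → p_allow = 2σ_allow t/D = 2×66.79×36.3/953 = 5.088 MPa.

p_allow = 5.09 MPa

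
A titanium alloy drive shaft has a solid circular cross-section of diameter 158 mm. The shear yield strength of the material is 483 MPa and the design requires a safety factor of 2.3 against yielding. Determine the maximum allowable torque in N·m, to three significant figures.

T_allow = 1.63×10^5 N·m

τ_allow = 483/2.3 = 210.0 MPa.
For a solid shaft T_allow = τ_allow·πd³/16; πd³/16 = π×158³/16 = 774500 mm³.
T_allow = 210.0×774500 = 1.626×10^8 N·mm = 162600 N·m.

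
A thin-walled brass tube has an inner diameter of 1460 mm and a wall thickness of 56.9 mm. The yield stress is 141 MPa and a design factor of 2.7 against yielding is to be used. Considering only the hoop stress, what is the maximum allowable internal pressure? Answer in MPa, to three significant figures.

σ_allow = 141/2.7 = 52.22 MPa.
σ_h = pD/(2t) → p_allow = 2σ_allow t/D = 2×52.22×56.9/1460 = 4.070 MPa.

p_allow = 4.07 MPa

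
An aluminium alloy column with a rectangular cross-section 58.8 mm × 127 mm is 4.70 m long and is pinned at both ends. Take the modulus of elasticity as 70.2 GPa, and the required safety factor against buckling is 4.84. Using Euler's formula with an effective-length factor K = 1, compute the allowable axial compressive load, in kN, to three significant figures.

P_allow = 13.9 kN

Buckling occurs about the weak axis: I_min = h·b³/12 = 127×58.8³/12 = 2.152×10^6 mm⁴ (b = 58.8 mm is the smaller dimension).
Effective length L_e = KL = 1×4.70 m = 4700 mm.
Euler critical load P_cr = π²EI/L_e² = π²×70200×2.152×10^6/4700² = 67480 N.
P_allow = P_cr/n = 67480/4.84 = 13940 N.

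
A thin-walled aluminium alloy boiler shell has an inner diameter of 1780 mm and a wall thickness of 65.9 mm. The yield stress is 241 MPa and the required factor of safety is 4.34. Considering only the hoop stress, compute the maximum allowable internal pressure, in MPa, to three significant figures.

p_allow = 4.11 MPa

σ_allow = 241/4.34 = 55.53 MPa.
σ_h = pD/(2t) → p_allow = 2σ_allow t/D = 2×55.53×65.9/1780 = 4.112 MPa.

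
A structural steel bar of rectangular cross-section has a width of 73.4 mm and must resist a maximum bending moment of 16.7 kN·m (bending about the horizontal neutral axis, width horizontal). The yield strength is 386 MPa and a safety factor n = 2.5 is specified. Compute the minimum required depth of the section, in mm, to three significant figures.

σ_allow = 386/2.5 = 154.4 MPa.
For a rectangular section σ = 6M/(bh²), so h² = 6M/(b σ_allow) = 6×1.6700×10^7/(73.4×154.4) = 8841 mm².
h = 94.03 mm.

h = 94.0 mm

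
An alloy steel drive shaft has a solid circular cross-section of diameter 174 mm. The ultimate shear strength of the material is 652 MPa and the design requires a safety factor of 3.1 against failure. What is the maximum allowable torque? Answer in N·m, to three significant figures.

T_allow = 2.18×10^5 N·m

τ_allow = 652/3.1 = 210.3 MPa.
For a solid shaft T_allow = τ_allow·πd³/16; πd³/16 = π×174³/16 = 1.034×10^6 mm³.
T_allow = 210.3×1.034×10^6 = 2.176×10^8 N·mm = 217600 N·m.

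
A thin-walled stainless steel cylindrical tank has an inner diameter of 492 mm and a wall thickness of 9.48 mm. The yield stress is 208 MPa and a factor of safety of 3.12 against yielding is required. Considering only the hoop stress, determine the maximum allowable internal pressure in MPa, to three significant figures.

σ_allow = 208/3.12 = 66.67 MPa.
σ_h = pD/(2t) → p_allow = 2σ_allow t/D = 2×66.67×9.48/492 = 2.569 MPa.

p_allow = 2.57 MPa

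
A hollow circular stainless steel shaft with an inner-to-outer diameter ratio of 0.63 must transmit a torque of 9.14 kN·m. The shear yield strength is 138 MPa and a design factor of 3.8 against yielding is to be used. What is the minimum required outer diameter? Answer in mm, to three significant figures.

d_o = 115 mm

τ_allow = 138/3.8 = 36.32 MPa.
For a hollow shaft τ = 16T/[πd_o³(1−k⁴)] with k = 0.63, so 1−k⁴ = 0.8425.
d_o³ = 16T/[π τ_allow (1−k⁴)] = 16×9140000/(π×36.32×0.8425) = 1.521×10^6 mm³.
d_o = 115.0 mm.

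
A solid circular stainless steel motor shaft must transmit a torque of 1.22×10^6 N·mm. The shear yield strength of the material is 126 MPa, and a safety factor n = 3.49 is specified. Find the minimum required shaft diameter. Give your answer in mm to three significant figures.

Allowable shear stress τ_allow = 126/3.49 = 36.10 MPa.
For a solid shaft τ = 16T/(πd³), so d³ = 16T/(π τ_allow) = 16×1220000/(π×36.10) = 172100 mm³.
d = (172100)^(1/3) = 55.62 mm.

d = 55.6 mm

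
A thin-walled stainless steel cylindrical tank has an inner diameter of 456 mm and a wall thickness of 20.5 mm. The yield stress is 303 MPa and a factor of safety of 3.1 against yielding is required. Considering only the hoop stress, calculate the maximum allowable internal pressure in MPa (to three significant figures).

σ_allow = 303/3.1 = 97.74 MPa.
σ_h = pD/(2t) → p_allow = 2σ_allow t/D = 2×97.74×20.5/456 = 8.788 MPa.

p_allow = 8.79 MPa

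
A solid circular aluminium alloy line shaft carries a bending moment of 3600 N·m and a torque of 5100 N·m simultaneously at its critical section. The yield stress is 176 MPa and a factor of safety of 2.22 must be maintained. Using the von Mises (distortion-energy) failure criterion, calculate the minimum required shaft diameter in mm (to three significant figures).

σ_allow = σ_y/n = 176/2.22 = 79.28 MPa.
For a solid shaft σ_b = 32M/(πd³) and τ = 16T/(πd³), so the von Mises stress is σ' = (16/πd³)·√(4M²+3T²).
√(4M²+3T²) = √(4×(3.600×10^6)² + 3×(5.100×10^6)²) = 1.140×10^7 N·mm.
d³ = 16×1.140×10^7/(π×79.28) = 732100 mm³.
d = 90.13 mm.

d = 90.1 mm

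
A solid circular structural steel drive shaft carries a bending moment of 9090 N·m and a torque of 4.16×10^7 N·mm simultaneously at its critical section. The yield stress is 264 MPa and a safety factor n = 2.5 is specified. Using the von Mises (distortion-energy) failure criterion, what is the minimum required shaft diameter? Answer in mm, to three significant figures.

σ_allow = σ_y/n = 264/2.5 = 105.6 MPa.
For a solid shaft σ_b = 32M/(πd³) and τ = 16T/(πd³), so the von Mises stress is σ' = (16/πd³)·√(4M²+3T²).
√(4M²+3T²) = √(4×(9.090×10^6)² + 3×(4.160×10^7)²) = 7.431×10^7 N·mm.
d³ = 16×7.431×10^7/(π×105.6) = 3.584×10^6 mm³.
d = 153.0 mm.

d = 153 mm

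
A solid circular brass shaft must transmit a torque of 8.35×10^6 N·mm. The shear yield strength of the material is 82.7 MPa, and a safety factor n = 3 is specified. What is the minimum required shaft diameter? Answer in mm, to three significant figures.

d = 116 mm

Allowable shear stress τ_allow = 82.7/3 = 27.57 MPa.
For a solid shaft τ = 16T/(πd³), so d³ = 16T/(π τ_allow) = 16×8350000/(π×27.57) = 1.543×10^6 mm³.
d = (1.543×10^6)^(1/3) = 115.5 mm.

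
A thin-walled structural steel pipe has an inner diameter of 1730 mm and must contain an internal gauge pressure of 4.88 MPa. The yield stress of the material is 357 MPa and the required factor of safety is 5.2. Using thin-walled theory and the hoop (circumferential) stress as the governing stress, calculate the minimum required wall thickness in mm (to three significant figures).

σ_allow = 357/5.2 = 68.65 MPa.
Hoop stress σ_h = pD/(2t), so t = pD/(2σ_allow) = 4.88×1730/(2×68.65) = 61.49 mm.

t = 61.5 mm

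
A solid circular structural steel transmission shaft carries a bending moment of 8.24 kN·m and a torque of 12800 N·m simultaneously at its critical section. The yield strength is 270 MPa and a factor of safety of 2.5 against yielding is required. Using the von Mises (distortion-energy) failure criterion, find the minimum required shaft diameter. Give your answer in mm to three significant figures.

σ_allow = σ_y/n = 270/2.5 = 108.0 MPa.
For a solid shaft σ_b = 32M/(πd³) and τ = 16T/(πd³), so the von Mises stress is σ' = (16/πd³)·√(4M²+3T²).
√(4M²+3T²) = √(4×(8.240×10^6)² + 3×(1.280×10^7)²) = 2.762×10^7 N·mm.
d³ = 16×2.762×10^7/(π×108.0) = 1.303×10^6 mm³.
d = 109.2 mm.

d = 109 mm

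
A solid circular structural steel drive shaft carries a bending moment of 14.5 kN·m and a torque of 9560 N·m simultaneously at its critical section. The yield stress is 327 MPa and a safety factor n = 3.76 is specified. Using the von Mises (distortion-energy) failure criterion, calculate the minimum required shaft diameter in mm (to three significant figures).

σ_allow = σ_y/n = 327/3.76 = 86.97 MPa.
For a solid shaft σ_b = 32M/(πd³) and τ = 16T/(πd³), so the von Mises stress is σ' = (16/πd³)·√(4M²+3T²).
√(4M²+3T²) = √(4×(1.450×10^7)² + 3×(9.560×10^6)²) = 3.339×10^7 N·mm.
d³ = 16×3.339×10^7/(π×86.97) = 1.956×10^6 mm³.
d = 125.1 mm.

d = 125 mm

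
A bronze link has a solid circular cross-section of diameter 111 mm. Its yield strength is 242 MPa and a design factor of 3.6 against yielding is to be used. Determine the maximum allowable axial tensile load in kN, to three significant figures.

F_allow = 651 kN

σ_allow = 242/3.6 = 67.22 MPa.
A = πd²/4 = π×111²/4 = 9677 mm².
F_allow = σ_allow × A = 67.22×9677 = 650500 N.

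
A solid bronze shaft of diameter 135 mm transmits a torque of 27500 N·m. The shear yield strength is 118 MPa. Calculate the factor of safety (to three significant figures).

τ = 16T/(πd³) = 16×2.7500×10^7/(π×135³) = 56.92 MPa.
n = τ_limit/τ = 118/56.92 = 2.073.

n = 2.07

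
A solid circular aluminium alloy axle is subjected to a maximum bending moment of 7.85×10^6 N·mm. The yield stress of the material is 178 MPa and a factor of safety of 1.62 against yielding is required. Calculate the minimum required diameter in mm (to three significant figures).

σ_allow = 178/1.62 = 109.9 MPa.
For a solid circular section σ = 32M/(πd³), so d³ = 32M/(π σ_allow) = 32×7850000/(π×109.9) = 727700 mm³.
d = 89.95 mm.

d = 89.9 mm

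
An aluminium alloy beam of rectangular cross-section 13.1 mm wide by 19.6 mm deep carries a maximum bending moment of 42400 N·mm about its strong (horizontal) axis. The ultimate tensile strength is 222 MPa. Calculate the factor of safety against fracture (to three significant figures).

Section modulus S = bh²/6 = 13.1×19.6²/6 = 838.7 mm³.
σ = M/S = 42400/838.7 = 50.55 MPa.
n = 222/50.55 = 4.392.

n = 4.39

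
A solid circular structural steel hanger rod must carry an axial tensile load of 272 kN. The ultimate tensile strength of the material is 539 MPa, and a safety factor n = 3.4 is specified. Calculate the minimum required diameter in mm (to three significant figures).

Allowable stress σ_allow = 539/3.4 = 158.5 MPa.
Required area A = F/σ_allow = 272000/158.5 = 1716 mm².
A = πd²/4 → d = √(4A/π) = 46.74 mm.

d = 46.7 mm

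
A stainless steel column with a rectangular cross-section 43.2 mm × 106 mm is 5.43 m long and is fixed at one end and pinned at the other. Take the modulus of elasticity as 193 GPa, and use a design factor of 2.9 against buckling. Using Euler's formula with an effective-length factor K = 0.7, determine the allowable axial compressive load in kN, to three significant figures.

Buckling occurs about the weak axis: I_min = h·b³/12 = 106×43.2³/12 = 712200 mm⁴ (b = 43.2 mm is the smaller dimension).
Effective length L_e = KL = 0.7×5.43 m = 3801 mm.
Euler critical load P_cr = π²EI/L_e² = π²×193000×712200/3801² = 93890 N.
P_allow = P_cr/n = 93890/2.9 = 32380 N.

P_allow = 32.4 kN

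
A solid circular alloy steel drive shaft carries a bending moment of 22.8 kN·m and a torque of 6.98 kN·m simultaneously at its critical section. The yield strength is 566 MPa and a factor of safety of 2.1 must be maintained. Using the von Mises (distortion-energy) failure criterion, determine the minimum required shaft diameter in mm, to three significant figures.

d = 96.2 mm

σ_allow = σ_y/n = 566/2.1 = 269.5 MPa.
For a solid shaft σ_b = 32M/(πd³) and τ = 16T/(πd³), so the von Mises stress is σ' = (16/πd³)·√(4M²+3T²).
√(4M²+3T²) = √(4×(2.280×10^7)² + 3×(6.980×10^6)²) = 4.718×10^7 N·mm.
d³ = 16×4.718×10^7/(π×269.5) = 891400 mm³.
d = 96.24 mm.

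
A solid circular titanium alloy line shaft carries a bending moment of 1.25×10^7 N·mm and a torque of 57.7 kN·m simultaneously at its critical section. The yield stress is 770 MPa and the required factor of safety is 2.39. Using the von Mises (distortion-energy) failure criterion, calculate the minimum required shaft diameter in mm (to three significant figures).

d = 118 mm

σ_allow = σ_y/n = 770/2.39 = 322.2 MPa.
For a solid shaft σ_b = 32M/(πd³) and τ = 16T/(πd³), so the von Mises stress is σ' = (16/πd³)·√(4M²+3T²).
√(4M²+3T²) = √(4×(1.250×10^7)² + 3×(5.770×10^7)²) = 1.030×10^8 N·mm.
d³ = 16×1.030×10^8/(π×322.2) = 1.629×10^6 mm³.
d = 117.7 mm.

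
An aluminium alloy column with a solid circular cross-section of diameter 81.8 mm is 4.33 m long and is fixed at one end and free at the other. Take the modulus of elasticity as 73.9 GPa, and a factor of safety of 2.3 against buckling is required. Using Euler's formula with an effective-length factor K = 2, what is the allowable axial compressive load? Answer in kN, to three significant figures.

I = πd⁴/64 = π×81.8⁴/64 = 2.198×10^6 mm⁴.
Effective length L_e = KL = 2×4.33 m = 8660 mm.
Euler critical load P_cr = π²EI/L_e² = π²×73900×2.198×10^6/8660² = 21370 N.
P_allow = P_cr/n = 21370/2.3 = 9293 N.

P_allow = 9.29 kN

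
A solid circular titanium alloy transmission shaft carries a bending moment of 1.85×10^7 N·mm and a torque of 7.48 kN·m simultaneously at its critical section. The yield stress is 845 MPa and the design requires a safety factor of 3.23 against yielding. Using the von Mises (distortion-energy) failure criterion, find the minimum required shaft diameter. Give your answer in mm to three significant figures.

d = 91.4 mm

σ_allow = σ_y/n = 845/3.23 = 261.6 MPa.
For a solid shaft σ_b = 32M/(πd³) and τ = 16T/(πd³), so the von Mises stress is σ' = (16/πd³)·√(4M²+3T²).
√(4M²+3T²) = √(4×(1.850×10^7)² + 3×(7.480×10^6)²) = 3.920×10^7 N·mm.
d³ = 16×3.920×10^7/(π×261.6) = 763200 mm³.
d = 91.39 mm.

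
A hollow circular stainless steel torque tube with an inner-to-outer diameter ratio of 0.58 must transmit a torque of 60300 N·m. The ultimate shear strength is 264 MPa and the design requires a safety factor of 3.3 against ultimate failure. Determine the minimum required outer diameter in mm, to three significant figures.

τ_allow = 264/3.3 = 80.00 MPa.
For a hollow shaft τ = 16T/[πd_o³(1−k⁴)] with k = 0.58, so 1−k⁴ = 0.8868.
d_o³ = 16T/[π τ_allow (1−k⁴)] = 16×6.0300×10^7/(π×80.00×0.8868) = 4.329×10^6 mm³.
d_o = 163.0 mm.

d_o = 163 mm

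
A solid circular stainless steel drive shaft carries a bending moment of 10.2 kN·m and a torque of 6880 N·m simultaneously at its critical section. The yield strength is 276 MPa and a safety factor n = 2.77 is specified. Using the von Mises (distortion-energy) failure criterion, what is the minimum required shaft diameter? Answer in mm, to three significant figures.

σ_allow = σ_y/n = 276/2.77 = 99.64 MPa.
For a solid shaft σ_b = 32M/(πd³) and τ = 16T/(πd³), so the von Mises stress is σ' = (16/πd³)·√(4M²+3T²).
√(4M²+3T²) = √(4×(1.020×10^7)² + 3×(6.880×10^6)²) = 2.363×10^7 N·mm.
d³ = 16×2.363×10^7/(π×99.64) = 1.208×10^6 mm³.
d = 106.5 mm.

d = 106 mm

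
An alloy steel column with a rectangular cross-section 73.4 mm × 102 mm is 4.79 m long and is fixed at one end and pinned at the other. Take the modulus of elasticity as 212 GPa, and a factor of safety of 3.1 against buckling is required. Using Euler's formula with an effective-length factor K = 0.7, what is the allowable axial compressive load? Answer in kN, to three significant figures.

P_allow = 202 kN

Buckling occurs about the weak axis: I_min = h·b³/12 = 102×73.4³/12 = 3.361×10^6 mm⁴ (b = 73.4 mm is the smaller dimension).
Effective length L_e = KL = 0.7×4.79 m = 3353 mm.
Euler critical load P_cr = π²EI/L_e² = π²×212000×3.361×10^6/3353² = 625600 N.
P_allow = P_cr/n = 625600/3.1 = 201800 N.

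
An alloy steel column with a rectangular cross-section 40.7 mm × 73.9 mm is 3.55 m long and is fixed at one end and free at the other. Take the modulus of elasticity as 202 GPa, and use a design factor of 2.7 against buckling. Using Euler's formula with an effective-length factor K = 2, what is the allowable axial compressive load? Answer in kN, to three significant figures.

Buckling occurs about the weak axis: I_min = h·b³/12 = 73.9×40.7³/12 = 415200 mm⁴ (b = 40.7 mm is the smaller dimension).
Effective length L_e = KL = 2×3.55 m = 7100 mm.
Euler critical load P_cr = π²EI/L_e² = π²×202000×415200/7100² = 16420 N.
P_allow = P_cr/n = 16420/2.7 = 6082 N.

P_allow = 6.08 kN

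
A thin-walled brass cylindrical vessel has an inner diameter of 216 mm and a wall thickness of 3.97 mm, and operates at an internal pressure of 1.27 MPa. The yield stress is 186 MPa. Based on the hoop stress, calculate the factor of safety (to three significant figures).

σ_h = pD/(2t) = 1.27×216/(2×3.97) = 34.55 MPa.
n = 186/34.55 = 5.384.

n = 5.38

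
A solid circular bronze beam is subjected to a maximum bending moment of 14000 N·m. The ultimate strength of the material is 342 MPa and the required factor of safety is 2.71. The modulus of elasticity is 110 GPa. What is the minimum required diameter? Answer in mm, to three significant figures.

d = 104 mm

σ_allow = 342/2.71 = 126.2 MPa.
For a solid circular section σ = 32M/(πd³), so d³ = 32M/(π σ_allow) = 32×1.4000×10^7/(π×126.2) = 1.130×10^6 mm³.
d = 104.2 mm.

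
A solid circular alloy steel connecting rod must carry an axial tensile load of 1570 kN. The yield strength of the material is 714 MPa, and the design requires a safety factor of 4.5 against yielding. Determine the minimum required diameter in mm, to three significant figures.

Allowable stress σ_allow = 714/4.5 = 158.7 MPa.
Required area A = F/σ_allow = 1570000/158.7 = 9895 mm².
A = πd²/4 → d = √(4A/π) = 112.2 mm.

d = 112 mm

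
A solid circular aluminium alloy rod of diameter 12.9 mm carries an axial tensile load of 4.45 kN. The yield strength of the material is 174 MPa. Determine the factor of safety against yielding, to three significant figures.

n = 5.11

A = πd²/4 = 130.7 mm².
σ = F/A = 4450.0/130.7 = 34.05 MPa.
n = 174/34.05 = 5.110.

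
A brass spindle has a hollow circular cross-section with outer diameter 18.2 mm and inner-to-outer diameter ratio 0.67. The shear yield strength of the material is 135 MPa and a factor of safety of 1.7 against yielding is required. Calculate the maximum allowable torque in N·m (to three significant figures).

τ_allow = 135/1.7 = 79.41 MPa.
For a hollow shaft T_allow = τ_allow·πd_o³(1−k⁴)/16 with 1−k⁴ = 0.7985, so πd_o³(1−k⁴)/16 = 945.2 mm³.
T_allow = 79.41×945.2 = 75060 N·mm = 75.06 N·m.

T_allow = 75.1 N·m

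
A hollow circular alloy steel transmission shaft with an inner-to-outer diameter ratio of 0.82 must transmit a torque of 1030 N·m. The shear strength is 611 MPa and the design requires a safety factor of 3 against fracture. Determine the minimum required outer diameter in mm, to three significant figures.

d_o = 36.1 mm

τ_allow = 611/3 = 203.7 MPa.
For a hollow shaft τ = 16T/[πd_o³(1−k⁴)] with k = 0.82, so 1−k⁴ = 0.5479.
d_o³ = 16T/[π τ_allow (1−k⁴)] = 16×1030000/(π×203.7×0.5479) = 47010 mm³.
d_o = 36.09 mm.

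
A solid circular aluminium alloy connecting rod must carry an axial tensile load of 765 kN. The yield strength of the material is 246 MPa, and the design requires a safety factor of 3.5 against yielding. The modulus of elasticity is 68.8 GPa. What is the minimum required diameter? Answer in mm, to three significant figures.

Allowable stress σ_allow = 246/3.5 = 70.29 MPa.
Required area A = F/σ_allow = 765000/70.29 = 10880 mm².
A = πd²/4 → d = √(4A/π) = 117.7 mm.

d = 118 mm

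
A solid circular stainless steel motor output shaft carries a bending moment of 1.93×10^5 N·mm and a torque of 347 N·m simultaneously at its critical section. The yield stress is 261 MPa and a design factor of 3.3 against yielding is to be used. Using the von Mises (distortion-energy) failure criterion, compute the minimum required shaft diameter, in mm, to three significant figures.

σ_allow = σ_y/n = 261/3.3 = 79.09 MPa.
For a solid shaft σ_b = 32M/(πd³) and τ = 16T/(πd³), so the von Mises stress is σ' = (16/πd³)·√(4M²+3T²).
√(4M²+3T²) = √(4×(193000)² + 3×(347000)²) = 714300 N·mm.
d³ = 16×714300/(π×79.09) = 46000 mm³.
d = 35.83 mm.

d = 35.8 mm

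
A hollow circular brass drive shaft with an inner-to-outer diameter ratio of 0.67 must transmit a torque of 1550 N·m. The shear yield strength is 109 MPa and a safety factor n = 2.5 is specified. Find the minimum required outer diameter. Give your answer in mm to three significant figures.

τ_allow = 109/2.5 = 43.60 MPa.
For a hollow shaft τ = 16T/[πd_o³(1−k⁴)] with k = 0.67, so 1−k⁴ = 0.7985.
d_o³ = 16T/[π τ_allow (1−k⁴)] = 16×1550000/(π×43.60×0.7985) = 226700 mm³.
d_o = 60.98 mm.

d_o = 61.0 mm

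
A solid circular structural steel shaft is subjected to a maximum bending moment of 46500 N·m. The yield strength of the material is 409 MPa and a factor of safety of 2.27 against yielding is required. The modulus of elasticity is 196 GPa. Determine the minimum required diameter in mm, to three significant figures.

σ_allow = 409/2.27 = 180.2 MPa.
For a solid circular section σ = 32M/(πd³), so d³ = 32M/(π σ_allow) = 32×4.6500×10^7/(π×180.2) = 2.629×10^6 mm³.
d = 138.0 mm.

d = 138 mm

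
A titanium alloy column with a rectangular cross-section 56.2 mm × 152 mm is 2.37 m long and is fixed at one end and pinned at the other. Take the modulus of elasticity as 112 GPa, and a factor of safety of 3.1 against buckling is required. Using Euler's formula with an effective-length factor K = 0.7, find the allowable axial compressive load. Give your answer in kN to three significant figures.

P_allow = 291 kN

Buckling occurs about the weak axis: I_min = h·b³/12 = 152×56.2³/12 = 2.248×10^6 mm⁴ (b = 56.2 mm is the smaller dimension).
Effective length L_e = KL = 0.7×2.37 m = 1659 mm.
Euler critical load P_cr = π²EI/L_e² = π²×112000×2.248×10^6/1659² = 903000 N.
P_allow = P_cr/n = 903000/3.1 = 291300 N.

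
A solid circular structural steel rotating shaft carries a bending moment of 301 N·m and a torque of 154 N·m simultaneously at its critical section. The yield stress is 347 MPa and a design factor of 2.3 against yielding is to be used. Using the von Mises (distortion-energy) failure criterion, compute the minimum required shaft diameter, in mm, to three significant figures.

d = 28.1 mm

σ_allow = σ_y/n = 347/2.3 = 150.9 MPa.
For a solid shaft σ_b = 32M/(πd³) and τ = 16T/(πd³), so the von Mises stress is σ' = (16/πd³)·√(4M²+3T²).
√(4M²+3T²) = √(4×(301000)² + 3×(154000)²) = 658400 N·mm.
d³ = 16×658400/(π×150.9) = 22230 mm³.
d = 28.12 mm.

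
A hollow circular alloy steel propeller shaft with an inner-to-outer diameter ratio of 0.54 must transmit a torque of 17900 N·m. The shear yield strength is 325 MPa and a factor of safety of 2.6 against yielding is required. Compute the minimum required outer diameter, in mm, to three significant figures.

d_o = 92.7 mm

τ_allow = 325/2.6 = 125.0 MPa.
For a hollow shaft τ = 16T/[πd_o³(1−k⁴)] with k = 0.54, so 1−k⁴ = 0.9150.
d_o³ = 16T/[π τ_allow (1−k⁴)] = 16×1.7900×10^7/(π×125.0×0.9150) = 797100 mm³.
d_o = 92.72 mm.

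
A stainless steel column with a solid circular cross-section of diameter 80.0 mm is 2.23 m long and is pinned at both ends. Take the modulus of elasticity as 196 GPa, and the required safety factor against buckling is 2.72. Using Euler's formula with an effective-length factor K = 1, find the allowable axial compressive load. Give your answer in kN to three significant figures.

P_allow = 288 kN

I = πd⁴/64 = π×80.0⁴/64 = 2.011×10^6 mm⁴.
Effective length L_e = KL = 1×2.23 m = 2230 mm.
Euler critical load P_cr = π²EI/L_e² = π²×196000×2.011×10^6/2230² = 782100 N.
P_allow = P_cr/n = 782100/2.72 = 287500 N.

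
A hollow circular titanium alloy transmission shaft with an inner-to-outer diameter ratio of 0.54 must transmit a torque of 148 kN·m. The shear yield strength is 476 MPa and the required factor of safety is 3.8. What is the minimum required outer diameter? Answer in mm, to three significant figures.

d_o = 187 mm

τ_allow = 476/3.8 = 125.3 MPa.
For a hollow shaft τ = 16T/[πd_o³(1−k⁴)] with k = 0.54, so 1−k⁴ = 0.9150.
d_o³ = 16T/[π τ_allow (1−k⁴)] = 16×1.4800×10^8/(π×125.3×0.9150) = 6.577×10^6 mm³.
d_o = 187.4 mm.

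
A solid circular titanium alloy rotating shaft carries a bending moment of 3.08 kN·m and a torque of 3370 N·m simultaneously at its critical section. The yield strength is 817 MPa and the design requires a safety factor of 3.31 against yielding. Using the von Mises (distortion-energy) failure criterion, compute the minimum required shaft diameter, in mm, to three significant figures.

d = 55.9 mm

σ_allow = σ_y/n = 817/3.31 = 246.8 MPa.
For a solid shaft σ_b = 32M/(πd³) and τ = 16T/(πd³), so the von Mises stress is σ' = (16/πd³)·√(4M²+3T²).
√(4M²+3T²) = √(4×(3.080×10^6)² + 3×(3.370×10^6)²) = 8.486×10^6 N·mm.
d³ = 16×8.486×10^6/(π×246.8) = 175100 mm³.
d = 55.95 mm.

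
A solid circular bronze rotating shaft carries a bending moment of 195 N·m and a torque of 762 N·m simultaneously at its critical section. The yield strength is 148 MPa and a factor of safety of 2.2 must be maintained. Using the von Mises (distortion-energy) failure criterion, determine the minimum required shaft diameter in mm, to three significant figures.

d = 47.1 mm

σ_allow = σ_y/n = 148/2.2 = 67.27 MPa.
For a solid shaft σ_b = 32M/(πd³) and τ = 16T/(πd³), so the von Mises stress is σ' = (16/πd³)·√(4M²+3T²).
√(4M²+3T²) = √(4×(195000)² + 3×(762000)²) = 1.376×10^6 N·mm.
d³ = 16×1.376×10^6/(π×67.27) = 104200 mm³.
d = 47.06 mm.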